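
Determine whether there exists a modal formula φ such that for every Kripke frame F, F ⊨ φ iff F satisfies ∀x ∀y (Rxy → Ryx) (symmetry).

The condition is symmetry. A defining modal formula is q → □◇q.
Suppose q→□◇q is valid. Take Rxy and set V(q)={x}. Then q at x, so □◇q at x, so ◇q at y, so some z with Ryz has q; z=x, i.e. Ryx.

Yes — defined by q → □◇q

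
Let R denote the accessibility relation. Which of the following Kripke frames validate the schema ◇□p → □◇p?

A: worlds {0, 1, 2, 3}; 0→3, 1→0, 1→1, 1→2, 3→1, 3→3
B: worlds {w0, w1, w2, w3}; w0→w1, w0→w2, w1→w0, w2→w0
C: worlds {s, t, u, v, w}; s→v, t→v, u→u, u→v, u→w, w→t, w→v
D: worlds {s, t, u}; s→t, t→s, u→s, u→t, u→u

B

This is the axiom for convergence; its first-order frame correspondent is ∀x ∀y ∀z (Rxy ∧ Rxz → ∃w (Ryw ∧ Rzw)).
A: fails — R10 and R12 but 0 and 2 have no common successor.
B: condition met.
C: fails — Rsv and Rsv but v and v have no common successor.
D: fails — Rut and Rus but t and s have no common successor.
Valid on: B.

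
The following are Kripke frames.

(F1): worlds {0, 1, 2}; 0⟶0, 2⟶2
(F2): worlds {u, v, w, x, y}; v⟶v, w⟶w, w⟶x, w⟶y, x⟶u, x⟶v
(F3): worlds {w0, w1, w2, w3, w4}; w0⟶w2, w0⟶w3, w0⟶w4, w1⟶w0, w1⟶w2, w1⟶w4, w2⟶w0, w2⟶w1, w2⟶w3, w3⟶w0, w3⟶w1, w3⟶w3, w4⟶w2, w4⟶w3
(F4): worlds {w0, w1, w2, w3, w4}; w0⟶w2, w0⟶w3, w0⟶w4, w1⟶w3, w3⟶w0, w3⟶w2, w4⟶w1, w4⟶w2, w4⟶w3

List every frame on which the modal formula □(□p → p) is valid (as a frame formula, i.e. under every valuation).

(F1)

This is the axiom for shift-reflexivity; its first-order frame correspondent is ∀x ∀y (Rxy → Ryy).
(F1): condition met.
(F2): fails — Rwx but not Rxx.
(F3): fails — Rw1w2 but not Rw2w2.
(F4): fails — Rw0w4 but not Rw4w4.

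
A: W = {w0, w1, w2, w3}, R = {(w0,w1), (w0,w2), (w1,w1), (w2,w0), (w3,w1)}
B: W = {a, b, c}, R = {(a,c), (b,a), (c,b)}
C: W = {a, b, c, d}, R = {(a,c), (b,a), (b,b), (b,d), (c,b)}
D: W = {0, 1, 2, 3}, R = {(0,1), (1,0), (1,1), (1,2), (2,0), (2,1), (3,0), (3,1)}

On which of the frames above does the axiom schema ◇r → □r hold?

B

The schema corresponds to partial functionality: ∀x ∀y ∀z (Rxy ∧ Rxz → y = z).
A: fails — w0 sees both w1 and w2.
B: condition met.
C: fails — b sees both a and b.
D: fails — 1 sees both 0 and 1.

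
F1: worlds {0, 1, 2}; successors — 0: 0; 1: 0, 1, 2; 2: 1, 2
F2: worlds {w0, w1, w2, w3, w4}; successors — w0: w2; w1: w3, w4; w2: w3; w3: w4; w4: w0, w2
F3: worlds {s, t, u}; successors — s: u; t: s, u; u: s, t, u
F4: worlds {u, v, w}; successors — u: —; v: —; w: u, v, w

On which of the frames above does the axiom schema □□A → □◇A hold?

This is the axiom for a generalized confluence (Geach) condition; its first-order frame correspondent is ∀x ∀z (xRz → ∃w (xR²w ∧ zRw)).
F1: satisfies the condition.
F2: satisfies the condition.
F3: satisfies the condition.
F4: fails — wRu but no t with wR²t and uRt.

F1, F2, F3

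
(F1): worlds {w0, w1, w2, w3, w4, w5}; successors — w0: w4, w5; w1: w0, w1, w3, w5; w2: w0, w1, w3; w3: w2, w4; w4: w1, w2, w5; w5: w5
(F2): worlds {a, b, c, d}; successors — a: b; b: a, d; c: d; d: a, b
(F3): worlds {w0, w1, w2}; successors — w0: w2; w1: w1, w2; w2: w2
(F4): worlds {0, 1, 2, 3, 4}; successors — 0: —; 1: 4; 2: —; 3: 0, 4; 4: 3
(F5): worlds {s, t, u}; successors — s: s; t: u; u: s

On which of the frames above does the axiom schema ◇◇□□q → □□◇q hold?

This is the axiom for a generalized confluence (Geach) condition; its first-order frame correspondent is ∀x ∀y ∀z ((xR²y ∧ xR²z) → ∃w (yR²w ∧ zRw)).
(F1): fails — w0R²w5, w0R²w2 but no w with w5R²w and w2Rw.
(F2): fails — aR²a, aR²a but no w with aR²w and aRw.
(F3): condition met.
(F4): fails — 1R²3, 1R²3 but no w with 3R²w and 3Rw.
(F5): condition met.
Valid on: (F3), (F5).

(F3), (F5)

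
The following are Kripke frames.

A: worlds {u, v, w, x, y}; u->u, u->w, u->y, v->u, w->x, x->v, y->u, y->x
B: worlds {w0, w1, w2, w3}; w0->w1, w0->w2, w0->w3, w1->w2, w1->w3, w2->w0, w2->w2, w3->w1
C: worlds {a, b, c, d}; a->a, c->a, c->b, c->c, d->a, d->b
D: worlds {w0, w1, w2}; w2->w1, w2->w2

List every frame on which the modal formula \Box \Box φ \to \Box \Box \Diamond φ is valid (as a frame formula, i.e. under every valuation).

The schema corresponds to a generalized confluence (Geach) condition: \forall x \forall z (x R^2 z \to \exists w (x R^2 w \wedge zRw)).
A: fails — uR²x but no t with uR²t and xRt.
B: fails — w3R²w3 but no w with w3R²w and w3Rw.
C: fails — cR²b but no w with cR²w and bRw.
D: fails — w2R²w1 but no w with w2R²w and w1Rw.

none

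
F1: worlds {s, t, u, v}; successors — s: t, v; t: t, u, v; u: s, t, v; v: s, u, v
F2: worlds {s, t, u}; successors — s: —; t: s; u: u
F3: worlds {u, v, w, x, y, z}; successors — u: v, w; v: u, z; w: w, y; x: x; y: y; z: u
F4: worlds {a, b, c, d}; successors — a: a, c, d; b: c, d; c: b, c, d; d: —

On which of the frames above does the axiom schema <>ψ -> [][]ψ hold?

F2

The schema corresponds to a generalized confluence (Geach) condition: forall x forall y forall z ((xRy & x R^2 z) -> exists w (y = w & z = w)).
F1: fails — sRt, sR²s but t ≠ s.
F2: condition met.
F3: fails — uRv, uR²u but v ≠ u.
F4: fails — aRa, aR²b but a ≠ b.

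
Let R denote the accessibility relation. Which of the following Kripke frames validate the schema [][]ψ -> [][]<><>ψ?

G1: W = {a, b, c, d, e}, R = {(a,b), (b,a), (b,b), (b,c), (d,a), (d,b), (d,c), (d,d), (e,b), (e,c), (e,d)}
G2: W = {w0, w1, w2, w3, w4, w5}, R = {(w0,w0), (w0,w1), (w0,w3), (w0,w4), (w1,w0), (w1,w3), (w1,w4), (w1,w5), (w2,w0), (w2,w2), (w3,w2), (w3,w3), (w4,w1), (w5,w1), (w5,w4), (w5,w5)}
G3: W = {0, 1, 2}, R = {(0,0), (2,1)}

Frame correspondent (Sahlqvist): forall x forall z (x R^2 z -> exists w (x R^2 w & z R^2 w)) — i.e. a generalized confluence (Geach) condition.
G1: fails — aR²c but no w with aR²w and cR²w.
G2: ✓.
G3: ✓.
Valid on: G2, G3.

G2, G3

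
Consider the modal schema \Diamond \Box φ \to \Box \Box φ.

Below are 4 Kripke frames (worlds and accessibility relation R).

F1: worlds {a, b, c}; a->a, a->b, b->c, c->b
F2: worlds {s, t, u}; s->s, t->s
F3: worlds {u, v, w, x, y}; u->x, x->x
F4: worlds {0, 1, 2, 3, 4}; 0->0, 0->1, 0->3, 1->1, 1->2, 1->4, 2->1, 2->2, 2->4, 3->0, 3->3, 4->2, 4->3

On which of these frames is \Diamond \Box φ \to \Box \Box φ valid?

F2, F3

The schema corresponds to a generalized confluence (Geach) condition: \forall x \forall y \forall z ((xRy \wedge x R^2 z) \to \exists w (yRw \wedge z = w)).
F1: fails — aRa, aR²c but no w with aRw and c=w.
F2: condition met.
F3: condition met.
F4: fails — 0R0, 0R²2 but no w with 0Rw and 2=w.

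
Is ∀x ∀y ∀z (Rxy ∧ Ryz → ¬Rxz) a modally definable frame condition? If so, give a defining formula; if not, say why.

If a class were modally definable it would be closed under surjective bounded morphisms (Goldblatt–Thomason).
The 5-cycle (worlds w0,w1,w2,w3,w4 with w0→w1→w2→w3→w4→w0) is intransitive. Mapping every world to a single reflexive point • is a surjective bounded morphism; the reflexive point is not intransitive (R••∧R•• but R••).
So the class is not modally definable.

Not definable by any modal formula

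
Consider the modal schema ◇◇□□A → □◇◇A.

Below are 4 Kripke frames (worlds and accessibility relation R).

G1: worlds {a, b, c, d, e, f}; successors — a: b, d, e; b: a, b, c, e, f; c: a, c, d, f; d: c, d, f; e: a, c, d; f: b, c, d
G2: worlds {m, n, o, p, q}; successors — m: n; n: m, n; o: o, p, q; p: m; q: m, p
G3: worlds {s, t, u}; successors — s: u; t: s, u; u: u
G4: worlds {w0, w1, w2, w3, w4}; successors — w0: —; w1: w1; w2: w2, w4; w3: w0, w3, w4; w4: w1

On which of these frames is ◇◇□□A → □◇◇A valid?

G1, G3

This is the axiom for a generalized confluence (Geach) condition; its first-order frame correspondent is ∀x ∀y ∀z ((xR²y ∧ xRz) → ∃w (yR²w ∧ zR²w)).
G1: satisfies the condition.
G2: fails — oR²o, oRp but no w with oR²w and pR²w.
G3: satisfies the condition.
G4: fails — w3R²w0, w3Rw0 but no w with w0R²w and w0R²w.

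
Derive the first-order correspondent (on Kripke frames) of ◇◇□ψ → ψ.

∀x ∀y (xR²y → ∃w (yRw ∧ x = w))

This is a Sahlqvist (Geach-type) schema ◇^2□^1ψ → □^0◇^0ψ.
First-order correspondent: ∀x ∀y (xR²y → ∃w (yRw ∧ x = w)).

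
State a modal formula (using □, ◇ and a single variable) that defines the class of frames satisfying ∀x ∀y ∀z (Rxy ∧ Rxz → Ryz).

This is the Euclidean property; the standard corresponding axiom is 5: ◇p → □◇p.
Suppose ◇p→□◇p is valid. Take Rxy, Rxz and set V(p)={y}. Then ◇p at x, so □◇p at x, so ◇p at z, so some w with Rzw has p; w=y, i.e. Rzy. By symmetry of the argument, Ryz.

◇p → □◇p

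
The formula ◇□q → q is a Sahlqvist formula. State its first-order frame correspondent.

Equivalently (dual form): q → □◇q.
Suppose q→□◇q is valid. Take Rxy and set V(q)={x}. Then q at x, so □◇q at x, so ◇q at y, so some z with Ryz has q; z=x, i.e. Ryx.
Conversely, any frame satisfying ∀x ∀y (Rxy → Ryx) validates the schema.
Frame condition: ∀x ∀y (Rxy → Ryx).

symmetry: ∀x ∀y (Rxy → Ryx)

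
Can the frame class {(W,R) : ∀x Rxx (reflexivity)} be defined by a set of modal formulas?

This is a Sahlqvist condition; the T axiom □r → r defines it.

Definable; □r → r defines it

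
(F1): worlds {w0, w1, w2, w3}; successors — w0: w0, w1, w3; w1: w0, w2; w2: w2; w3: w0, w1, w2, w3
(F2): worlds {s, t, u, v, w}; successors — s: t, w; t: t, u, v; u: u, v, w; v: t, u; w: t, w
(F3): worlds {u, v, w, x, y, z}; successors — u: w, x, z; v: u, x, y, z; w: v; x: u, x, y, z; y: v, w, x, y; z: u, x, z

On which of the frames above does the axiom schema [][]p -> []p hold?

(F1), (F2)

Frame correspondent (Sahlqvist): forall x forall y (Rxy -> exists z (Rxz & Rzy)) — i.e. density.
(F1): condition met.
(F2): condition met.
(F3): fails — Rwv but no t with Rwt and Rtv.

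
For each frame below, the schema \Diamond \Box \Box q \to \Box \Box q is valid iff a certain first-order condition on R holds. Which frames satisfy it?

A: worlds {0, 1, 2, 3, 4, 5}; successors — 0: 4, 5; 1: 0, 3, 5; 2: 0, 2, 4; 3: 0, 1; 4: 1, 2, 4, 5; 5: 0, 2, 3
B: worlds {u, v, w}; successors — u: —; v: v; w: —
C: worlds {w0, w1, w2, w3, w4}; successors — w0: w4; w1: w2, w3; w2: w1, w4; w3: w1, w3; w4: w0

B

This is the axiom for a generalized confluence (Geach) condition; its first-order frame correspondent is \forall x \forall y \forall z ((xRy \wedge x R^2 z) \to \exists w (y R^2 w \wedge z = w)).
A: fails — 0R5, 0R²3 but no w with 5R²w and 3=w.
B: ✓.
C: fails — w0Rw4, w0R²w0 but no w with w4R²w and w0=w.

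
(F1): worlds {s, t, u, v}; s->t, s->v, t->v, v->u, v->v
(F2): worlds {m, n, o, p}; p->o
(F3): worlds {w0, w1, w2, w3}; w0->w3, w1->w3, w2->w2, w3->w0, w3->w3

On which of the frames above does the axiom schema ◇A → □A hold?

This is the axiom for partial functionality; its first-order frame correspondent is ∀x ∀y ∀z (Rxy ∧ Rxz → y = z).
(F1): fails — s sees both t and v.
(F2): satisfies the condition.
(F3): fails — w3 sees both w0 and w3.

(F2)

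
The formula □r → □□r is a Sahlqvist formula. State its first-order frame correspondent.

Suppose □r→□□r is valid. Take Rxy, Ryz and set V(r)={w : Rxw}. Then □r at x, so □□r at x, so □r at y, so r at z, i.e. Rxz.

transitivity: ∀x ∀y ∀z (Rxy ∧ Ryz → Rxz)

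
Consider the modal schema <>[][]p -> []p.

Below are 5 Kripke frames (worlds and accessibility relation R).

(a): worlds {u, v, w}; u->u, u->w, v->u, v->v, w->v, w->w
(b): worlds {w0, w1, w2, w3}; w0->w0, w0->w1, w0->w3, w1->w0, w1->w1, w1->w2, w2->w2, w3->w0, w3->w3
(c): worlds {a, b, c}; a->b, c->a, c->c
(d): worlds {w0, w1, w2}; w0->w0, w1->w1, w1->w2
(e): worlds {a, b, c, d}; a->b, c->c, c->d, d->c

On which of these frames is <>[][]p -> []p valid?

The schema corresponds to a generalized confluence (Geach) condition: forall x forall y forall z ((xRy & xRz) -> exists w (y R^2 w & z = w)).
(a): ✓.
(b): fails — w1Rw2, w1Rw0 but no w with w2R²w and w0=w.
(c): fails — aRb, aRb but no w with bR²w and b=w.
(d): fails — w1Rw2, w1Rw1 but no w with w2R²w and w1=w.
(e): fails — aRb, aRb but no w with bR²w and b=w.
Valid on: (a).

(a)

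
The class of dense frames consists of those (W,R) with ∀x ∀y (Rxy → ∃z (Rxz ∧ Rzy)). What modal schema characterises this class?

The condition is density. The C4 schema □□ψ → □ψ defines it.
Suppose □□ψ→□ψ is valid. Take Rxy and set V(ψ)={w : xR²w}. Then □□ψ at x, so □ψ at x, so ψ at y, i.e. ∃z(Rxz∧Rzy).

□□ψ → □ψ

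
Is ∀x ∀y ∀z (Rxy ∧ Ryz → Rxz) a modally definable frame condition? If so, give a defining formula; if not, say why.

The condition is transitivity. A defining modal formula is □p → □□p.
Suppose □p→□□p is valid. Take Rxy, Ryz and set V(p)={w : Rxw}. Then □p at x, so □□p at x, so □p at y, so p at z, i.e. Rxz.

Yes — defined by □p → □□p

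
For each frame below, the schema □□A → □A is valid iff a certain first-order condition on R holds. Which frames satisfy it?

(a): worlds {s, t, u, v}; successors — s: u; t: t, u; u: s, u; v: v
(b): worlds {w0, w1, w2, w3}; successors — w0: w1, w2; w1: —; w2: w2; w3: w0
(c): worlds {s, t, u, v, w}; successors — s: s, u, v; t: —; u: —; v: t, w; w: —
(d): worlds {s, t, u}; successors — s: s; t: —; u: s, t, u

(a), (d)

Frame correspondent (Sahlqvist): ∀x ∀y (Rxy → ∃z (Rxz ∧ Rzy)) — i.e. density.
(a): ✓.
(b): fails — Rw0w1 but no z with Rw0z and Rzw1.
(c): fails — Rvw but no z with Rvz and Rzw.
(d): ✓.
Valid on: (a), (d).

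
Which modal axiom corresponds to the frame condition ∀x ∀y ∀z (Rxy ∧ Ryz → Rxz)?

The condition is transitivity. The 4 schema □s → □□s defines it.
Suppose □s→□□s is valid. Take Rxy, Ryz and set V(s)={w : Rxw}. Then □s at x, so □□s at x, so □s at y, so s at z, i.e. Rxz.

□s → □□s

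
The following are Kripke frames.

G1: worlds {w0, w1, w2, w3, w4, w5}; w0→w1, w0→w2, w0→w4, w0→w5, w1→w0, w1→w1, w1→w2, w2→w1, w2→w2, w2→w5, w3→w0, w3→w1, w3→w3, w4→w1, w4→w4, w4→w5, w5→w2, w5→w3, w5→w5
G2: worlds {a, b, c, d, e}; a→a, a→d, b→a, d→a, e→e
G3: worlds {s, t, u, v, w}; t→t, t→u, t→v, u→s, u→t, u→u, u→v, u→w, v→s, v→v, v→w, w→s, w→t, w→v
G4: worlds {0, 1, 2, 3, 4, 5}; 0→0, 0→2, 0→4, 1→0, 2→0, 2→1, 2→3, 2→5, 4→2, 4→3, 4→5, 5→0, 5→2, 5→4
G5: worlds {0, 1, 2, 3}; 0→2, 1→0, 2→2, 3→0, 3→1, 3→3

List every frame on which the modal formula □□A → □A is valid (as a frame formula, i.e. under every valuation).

Frame correspondent (Sahlqvist): ∀x ∀y (Rxy → ∃z (Rxz ∧ Rzy)) — i.e. density.
G1: holds.
G2: holds.
G3: holds.
G4: fails — R25 but no z with R2z and Rz5.
G5: fails — R10 but no z with R1z and Rz0.

G1, G2, G3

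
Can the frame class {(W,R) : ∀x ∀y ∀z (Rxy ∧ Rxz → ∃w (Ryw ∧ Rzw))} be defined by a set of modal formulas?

Yes — defined by ◇□r → □◇r

Yes: it is convergence, defined by the .2 schema ◇□r → □◇r.
Suppose ◇□r→□◇r is valid. Take Rxy, Rxz and set V(r)={w : Ryw}. Then □r at y so ◇□r at x, so □◇r at x, so ◇r at z, giving w with Rzw and Ryw.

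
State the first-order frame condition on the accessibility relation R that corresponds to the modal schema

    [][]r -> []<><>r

This is a Sahlqvist (Geach-type) schema ◇^0□^2r → □^1◇^2r.
First-order correspondent: forall x forall z (xRz -> exists w (x R^2 w & z R^2 w)).

forall x forall z (xRz -> exists w (x R^2 w & z R^2 w))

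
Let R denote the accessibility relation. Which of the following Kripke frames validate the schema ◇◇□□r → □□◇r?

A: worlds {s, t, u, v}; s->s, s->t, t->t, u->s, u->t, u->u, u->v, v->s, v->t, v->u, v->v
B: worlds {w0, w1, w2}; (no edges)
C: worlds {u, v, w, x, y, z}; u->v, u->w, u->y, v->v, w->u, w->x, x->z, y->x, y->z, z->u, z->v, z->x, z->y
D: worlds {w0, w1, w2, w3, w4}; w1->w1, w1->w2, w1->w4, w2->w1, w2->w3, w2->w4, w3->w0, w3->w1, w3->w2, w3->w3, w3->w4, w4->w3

This is the axiom for a generalized confluence (Geach) condition; its first-order frame correspondent is ∀x ∀y ∀z ((xR²y ∧ xR²z) → ∃w (yR²w ∧ zRw)).
A: satisfies the condition.
B: satisfies the condition.
C: fails — uR²v, uR²x but no t with vR²t and xRt.
D: fails — w2R²w0, w2R²w0 but no w with w0R²w and w0Rw.

A, B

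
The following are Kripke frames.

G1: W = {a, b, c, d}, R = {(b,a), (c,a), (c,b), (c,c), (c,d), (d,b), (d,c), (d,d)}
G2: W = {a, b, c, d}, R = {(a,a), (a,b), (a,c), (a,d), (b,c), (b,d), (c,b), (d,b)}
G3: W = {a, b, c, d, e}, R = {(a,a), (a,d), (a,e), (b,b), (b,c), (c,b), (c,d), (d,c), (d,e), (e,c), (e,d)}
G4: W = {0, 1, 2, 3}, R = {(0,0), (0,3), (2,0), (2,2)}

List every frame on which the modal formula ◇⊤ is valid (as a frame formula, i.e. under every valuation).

G2, G3

Frame correspondent (Sahlqvist): ∀x ∃y Rxy — i.e. seriality.
G1: fails — world a has no successor.
G2: ✓.
G3: ✓.
G4: fails — world 1 has no successor.
Valid on: G2, G3.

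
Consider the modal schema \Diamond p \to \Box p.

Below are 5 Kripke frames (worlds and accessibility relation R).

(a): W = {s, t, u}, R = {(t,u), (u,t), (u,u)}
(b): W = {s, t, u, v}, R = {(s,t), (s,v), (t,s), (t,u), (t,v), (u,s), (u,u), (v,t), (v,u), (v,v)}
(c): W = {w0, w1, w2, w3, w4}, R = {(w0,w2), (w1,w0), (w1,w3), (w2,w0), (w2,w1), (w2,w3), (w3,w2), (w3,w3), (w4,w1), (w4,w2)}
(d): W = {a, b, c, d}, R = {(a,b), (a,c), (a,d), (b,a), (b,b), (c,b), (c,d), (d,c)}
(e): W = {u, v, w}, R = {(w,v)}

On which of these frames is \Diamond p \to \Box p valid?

The schema corresponds to partial functionality: \forall x \forall y \forall z (Rxy \wedge Rxz \to y = z).
(a): fails — u sees both t and u.
(b): fails — s sees both t and v.
(c): fails — w1 sees both w0 and w3.
(d): fails — a sees both b and c.
(e): ✓.

(e)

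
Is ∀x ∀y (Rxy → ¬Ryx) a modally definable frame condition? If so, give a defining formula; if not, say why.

Modal frame validity is preserved under surjective bounded morphisms.
The 5-cycle (worlds 0,1,2,3,4 with 0→1→2→3→4→0) is asymmetric. Mapping every world to a single reflexive point • is a surjective bounded morphism, and the reflexive point is not asymmetric (R•• but asymmetry requires ¬R••).
Hence asymmetry is not modally definable.

Not modally definable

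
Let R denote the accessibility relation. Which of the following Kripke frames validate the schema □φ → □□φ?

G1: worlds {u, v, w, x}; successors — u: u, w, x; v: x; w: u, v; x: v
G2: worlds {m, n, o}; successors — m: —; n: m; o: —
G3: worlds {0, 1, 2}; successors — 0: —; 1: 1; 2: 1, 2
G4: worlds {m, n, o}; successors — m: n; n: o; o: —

G2, G3

Frame correspondent (Sahlqvist): ∀x ∀y ∀z (Rxy ∧ Ryz → Rxz) — i.e. transitivity.
G1: fails — Rwu and Ruw but not Rww.
G2: holds.
G3: holds.
G4: fails — Rmn and Rno but not Rmo.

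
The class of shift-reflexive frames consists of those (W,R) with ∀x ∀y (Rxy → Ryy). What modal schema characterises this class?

The condition is shift-reflexivity. The T□ schema □(□q → q) defines it.

□(□q → q)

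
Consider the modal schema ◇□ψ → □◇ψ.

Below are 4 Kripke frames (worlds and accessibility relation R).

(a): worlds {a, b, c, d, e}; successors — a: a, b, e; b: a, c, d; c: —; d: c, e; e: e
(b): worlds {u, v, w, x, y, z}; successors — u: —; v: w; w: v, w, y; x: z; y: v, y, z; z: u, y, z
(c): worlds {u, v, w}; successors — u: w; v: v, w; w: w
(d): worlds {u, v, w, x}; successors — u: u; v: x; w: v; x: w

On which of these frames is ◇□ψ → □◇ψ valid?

(c), (d)

This is the axiom for convergence; its first-order frame correspondent is ∀x ∀y ∀z (Rxy ∧ Rxz → ∃w (Ryw ∧ Rzw)).
(a): fails — Rab and Rae but b and e have no common successor.
(b): fails — Rwy and Rwv but y and v have no common successor.
(c): holds.
(d): holds.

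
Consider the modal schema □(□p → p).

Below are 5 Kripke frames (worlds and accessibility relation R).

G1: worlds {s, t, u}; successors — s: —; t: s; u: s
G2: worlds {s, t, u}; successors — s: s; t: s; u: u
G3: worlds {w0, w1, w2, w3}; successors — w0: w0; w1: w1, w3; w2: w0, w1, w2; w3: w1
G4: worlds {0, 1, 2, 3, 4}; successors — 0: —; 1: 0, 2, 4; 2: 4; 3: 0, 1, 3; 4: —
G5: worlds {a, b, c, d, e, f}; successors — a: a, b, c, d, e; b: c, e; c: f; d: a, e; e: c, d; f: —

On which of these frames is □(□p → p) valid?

G2

Frame correspondent (Sahlqvist): ∀x ∀y (Rxy → Ryy) — i.e. shift-reflexivity.
G1: fails — Rus but not Rss.
G2: satisfies the condition.
G3: fails — Rw1w3 but not Rw3w3.
G4: fails — R10 but not R00.
G5: fails — Rbc but not Rcc.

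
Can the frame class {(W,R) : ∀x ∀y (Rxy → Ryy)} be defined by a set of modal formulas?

Yes: it is shift-reflexivity, defined by the T□ schema □(□q → q).
Suppose □(□q→q) is valid. Take Rxy and set V(q)={w : Ryw}. Then at y, □q holds; since □(□q→q) at x, □q→q at y, so q at y, i.e. Ryy.

Yes, by □(□q → q)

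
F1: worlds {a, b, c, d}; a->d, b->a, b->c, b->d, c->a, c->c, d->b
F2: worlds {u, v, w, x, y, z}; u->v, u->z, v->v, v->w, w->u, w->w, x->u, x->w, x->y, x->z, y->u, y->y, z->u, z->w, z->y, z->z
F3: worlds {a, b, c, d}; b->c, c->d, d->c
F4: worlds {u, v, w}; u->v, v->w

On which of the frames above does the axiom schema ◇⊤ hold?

F1, F2

The schema corresponds to seriality: ∀x ∃y Rxy.
F1: satisfies the condition.
F2: satisfies the condition.
F3: fails — world a has no successor.
F4: fails — world w has no successor.
Valid on: F1, F2.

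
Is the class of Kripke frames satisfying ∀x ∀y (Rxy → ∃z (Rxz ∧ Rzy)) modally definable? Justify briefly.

Yes — defined by □□q → □q

Yes: it is density, defined by the C4 schema □□q → □q.
Suppose □□q→□q is valid. Take Rxy and set V(q)={w : xR²w}. Then □□q at x, so □q at x, so q at y, i.e. ∃z(Rxz∧Rzy).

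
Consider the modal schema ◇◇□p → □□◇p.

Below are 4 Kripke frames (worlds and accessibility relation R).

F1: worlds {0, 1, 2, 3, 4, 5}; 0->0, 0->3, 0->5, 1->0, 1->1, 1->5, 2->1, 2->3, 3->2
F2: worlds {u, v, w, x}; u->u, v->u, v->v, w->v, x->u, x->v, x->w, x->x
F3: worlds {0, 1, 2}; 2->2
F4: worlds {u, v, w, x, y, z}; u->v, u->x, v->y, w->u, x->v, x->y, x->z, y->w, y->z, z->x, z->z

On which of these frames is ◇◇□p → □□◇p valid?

F3

This is the axiom for a generalized confluence (Geach) condition; its first-order frame correspondent is ∀x ∀y ∀z ((xR²y ∧ xR²z) → ∃w (yRw ∧ zRw)).
F1: fails — 0R²0, 0R²3 but no w with 0Rw and 3Rw.
F2: fails — xR²u, xR²w but no t with uRt and wRt.
F3: condition met.
F4: fails — uR²v, uR²y but no t with vRt and yRt.
Valid on: F3.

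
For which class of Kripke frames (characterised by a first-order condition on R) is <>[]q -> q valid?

This schema is equivalent to the B axiom q → □◇q.
It corresponds to symmetry: forall x forall y (Rxy -> Ryx).

symmetry: forall x forall y (Rxy -> Ryx)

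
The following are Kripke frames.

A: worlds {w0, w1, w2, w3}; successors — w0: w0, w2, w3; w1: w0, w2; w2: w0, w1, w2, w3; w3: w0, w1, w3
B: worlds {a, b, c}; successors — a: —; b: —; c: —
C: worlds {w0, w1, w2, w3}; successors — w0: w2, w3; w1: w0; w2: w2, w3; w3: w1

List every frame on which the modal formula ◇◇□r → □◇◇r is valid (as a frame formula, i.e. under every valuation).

A, B

The schema corresponds to a generalized confluence (Geach) condition: ∀x ∀y ∀z ((xR²y ∧ xRz) → ∃w (yRw ∧ zR²w)).
A: condition met.
B: condition met.
C: fails — w0R²w1, w0Rw2 but no w with w1Rw and w2R²w.
Valid on: A, B.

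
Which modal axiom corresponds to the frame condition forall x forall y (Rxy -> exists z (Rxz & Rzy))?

□□q → □q

The condition is density. The C4 schema □□q → □q defines it.
Suppose □□q→□q is valid. Take Rxy and set V(q)={w : xR²w}. Then □□q at x, so □q at x, so q at y, i.e. ∃z(Rxz∧Rzy).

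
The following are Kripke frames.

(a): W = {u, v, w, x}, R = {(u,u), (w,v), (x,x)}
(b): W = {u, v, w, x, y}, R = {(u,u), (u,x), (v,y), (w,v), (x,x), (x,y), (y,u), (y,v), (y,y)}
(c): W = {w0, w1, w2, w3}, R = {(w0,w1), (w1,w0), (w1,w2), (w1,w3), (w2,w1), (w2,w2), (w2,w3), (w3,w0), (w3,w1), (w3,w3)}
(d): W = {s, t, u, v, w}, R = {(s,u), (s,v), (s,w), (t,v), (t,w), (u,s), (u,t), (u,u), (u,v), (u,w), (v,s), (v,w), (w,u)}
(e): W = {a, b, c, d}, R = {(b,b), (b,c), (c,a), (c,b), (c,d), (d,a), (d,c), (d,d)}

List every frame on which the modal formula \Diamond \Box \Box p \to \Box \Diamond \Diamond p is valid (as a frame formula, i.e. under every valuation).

(b), (c), (d)

Frame correspondent (Sahlqvist): \forall x \forall y \forall z ((xRy \wedge xRz) \to \exists w (y R^2 w \wedge z R^2 w)) — i.e. a generalized confluence (Geach) condition.
(a): fails — wRv, wRv but no t with vR²t and vR²t.
(b): satisfies the condition.
(c): satisfies the condition.
(d): satisfies the condition.
(e): fails — cRa, cRa but no w with aR²w and aR²w.
Valid on: (b), (c), (d).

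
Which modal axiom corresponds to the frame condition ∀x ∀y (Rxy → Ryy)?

This is shift-reflexivity; the standard corresponding axiom is T□: □(□q → q).
Suppose □(□q→q) is valid. Take Rxy and set V(q)={w : Ryw}. Then at y, □q holds; since □(□q→q) at x, □q→q at y, so q at y, i.e. Ryy.

□(□q → q)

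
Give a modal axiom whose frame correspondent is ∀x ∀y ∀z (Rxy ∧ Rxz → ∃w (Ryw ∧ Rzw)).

◇□p → □◇p

This is convergence; the standard corresponding axiom is .2: ◇□p → □◇p.
Suppose ◇□p→□◇p is valid. Take Rxy, Rxz and set V(p)={w : Ryw}. Then □p at y so ◇□p at x, so □◇p at x, so ◇p at z, giving w with Rzw and Ryw.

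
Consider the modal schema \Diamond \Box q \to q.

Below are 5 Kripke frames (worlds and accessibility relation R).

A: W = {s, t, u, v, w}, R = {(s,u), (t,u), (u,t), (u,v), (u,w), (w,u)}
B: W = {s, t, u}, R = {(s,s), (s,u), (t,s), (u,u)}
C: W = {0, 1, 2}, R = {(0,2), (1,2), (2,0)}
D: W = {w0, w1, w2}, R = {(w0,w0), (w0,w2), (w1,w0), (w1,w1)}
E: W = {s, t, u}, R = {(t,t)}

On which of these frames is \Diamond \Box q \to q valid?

Frame correspondent (Sahlqvist): \forall x \forall y (Rxy \to Ryx) — i.e. symmetry.
A: fails — Ruv but not Rvu.
B: fails — Rsu but not Rus.
C: fails — R12 but not R21.
D: fails — Rw0w2 but not Rw2w0.
E: ✓.
Valid on: E.

E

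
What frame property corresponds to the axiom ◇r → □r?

Suppose ◇r→□r is valid. Take Rxy, Rxz and set V(r)={y}. Then ◇r at x, so □r at x, so r at z, i.e. z=y.
The converse is a direct semantic check.
Frame condition: ∀x ∀y ∀z (Rxy ∧ Rxz → y = z).

partial functionality: ∀x ∀y ∀z (Rxy ∧ Rxz → y = z)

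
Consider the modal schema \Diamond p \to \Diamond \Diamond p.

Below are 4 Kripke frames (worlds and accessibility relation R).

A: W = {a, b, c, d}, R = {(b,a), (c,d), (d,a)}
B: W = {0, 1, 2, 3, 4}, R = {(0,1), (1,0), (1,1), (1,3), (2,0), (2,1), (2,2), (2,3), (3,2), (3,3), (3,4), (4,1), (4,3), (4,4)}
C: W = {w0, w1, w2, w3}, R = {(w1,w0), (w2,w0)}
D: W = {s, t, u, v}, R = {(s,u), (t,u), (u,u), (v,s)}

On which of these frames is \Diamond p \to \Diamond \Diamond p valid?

B

Frame correspondent (Sahlqvist): \forall x \forall y (xRy \to \exists w (y = w \wedge x R^2 w)) — i.e. a generalized confluence (Geach) condition.
A: fails — bRa but no w with a=w and bR²w.
B: condition met.
C: fails — w1Rw0 but no w with w0=w and w1R²w.
D: fails — vRs but no w with s=w and vR²w.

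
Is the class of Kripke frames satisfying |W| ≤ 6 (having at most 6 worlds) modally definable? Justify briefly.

Not definable by any modal formula

Modal frame validity is preserved under disjoint unions.
Any modal formula valid on each of 7 disjoint one-world frames is valid on their disjoint union (validity is preserved under disjoint unions). Each one-world frame has |W|=1≤6, but the union has |W|=7.
So no modal formula (or set of formulas) defines exactly the |W|≤6 frames.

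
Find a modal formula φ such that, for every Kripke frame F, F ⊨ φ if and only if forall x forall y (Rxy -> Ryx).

This is symmetry; the standard corresponding axiom is B: ψ → □◇ψ.
Suppose ψ→□◇ψ is valid. Take Rxy and set V(ψ)={x}. Then ψ at x, so □◇ψ at x, so ◇ψ at y, so some z with Ryz has ψ; z=x, i.e. Ryx.

ψ → □◇ψ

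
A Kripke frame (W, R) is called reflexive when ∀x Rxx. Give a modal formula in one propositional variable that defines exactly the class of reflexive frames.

□ψ → ψ

A defining formula is □ψ → ψ (the T axiom).
Suppose □ψ→ψ is valid. At any x set V(ψ)={w : Rxw}. Then □ψ holds at x, so ψ holds at x, i.e. Rxx.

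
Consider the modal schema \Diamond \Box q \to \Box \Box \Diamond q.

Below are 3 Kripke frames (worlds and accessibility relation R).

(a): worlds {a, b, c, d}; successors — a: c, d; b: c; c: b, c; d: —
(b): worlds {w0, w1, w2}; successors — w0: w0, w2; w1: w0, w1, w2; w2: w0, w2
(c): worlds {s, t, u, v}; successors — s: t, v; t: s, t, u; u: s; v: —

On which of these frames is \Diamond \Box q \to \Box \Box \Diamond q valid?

(b)

This is the axiom for a generalized confluence (Geach) condition; its first-order frame correspondent is \forall x \forall y \forall z ((xRy \wedge x R^2 z) \to \exists w (yRw \wedge zRw)).
(a): fails — aRd, aR²b but no w with dRw and bRw.
(b): satisfies the condition.
(c): fails — sRv, sR²s but no w with vRw and sRw.
Valid on: (b).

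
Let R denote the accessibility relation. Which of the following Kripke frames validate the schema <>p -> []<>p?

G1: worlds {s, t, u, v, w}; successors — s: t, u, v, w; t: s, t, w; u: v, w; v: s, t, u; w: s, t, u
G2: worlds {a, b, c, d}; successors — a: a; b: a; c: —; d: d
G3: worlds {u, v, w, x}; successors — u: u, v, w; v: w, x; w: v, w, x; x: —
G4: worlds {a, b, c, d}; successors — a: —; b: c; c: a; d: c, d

G2

The schema corresponds to the Euclidean property: forall x forall y forall z (Rxy & Rxz -> Ryz).
G1: fails — Rsv and Rsv but not Rvv.
G2: satisfies the condition.
G3: fails — Ruv and Ruv but not Rvv.
G4: fails — Rbc and Rbc but not Rcc.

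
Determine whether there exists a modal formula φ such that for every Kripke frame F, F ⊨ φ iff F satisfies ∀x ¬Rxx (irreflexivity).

Not definable by any modal formula

Modal frame validity is preserved under surjective bounded morphisms.
The 4-cycle (worlds s,t,u,v with s→t→u→v→s) is irreflexive, and the map sending every world to a single reflexive point • is a surjective bounded morphism (forth: every edge maps to (•,•); back: every world has a successor). So any modal formula valid on the 4-cycle is also valid on the reflexive point, which is not irreflexive.
So the class is not modally definable.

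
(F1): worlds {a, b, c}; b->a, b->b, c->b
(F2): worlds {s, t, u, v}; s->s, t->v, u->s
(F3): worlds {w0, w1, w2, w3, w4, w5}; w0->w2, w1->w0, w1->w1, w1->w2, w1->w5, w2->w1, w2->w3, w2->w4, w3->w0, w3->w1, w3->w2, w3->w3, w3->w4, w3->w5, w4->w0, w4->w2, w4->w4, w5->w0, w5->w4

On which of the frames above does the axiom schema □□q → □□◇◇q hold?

Frame correspondent (Sahlqvist): ∀x ∀z (xR²z → ∃w (xR²w ∧ zR²w)) — i.e. a generalized confluence (Geach) condition.
(F1): fails — bR²a but no w with bR²w and aR²w.
(F2): ✓.
(F3): ✓.
Valid on: (F2), (F3).

(F2), (F3)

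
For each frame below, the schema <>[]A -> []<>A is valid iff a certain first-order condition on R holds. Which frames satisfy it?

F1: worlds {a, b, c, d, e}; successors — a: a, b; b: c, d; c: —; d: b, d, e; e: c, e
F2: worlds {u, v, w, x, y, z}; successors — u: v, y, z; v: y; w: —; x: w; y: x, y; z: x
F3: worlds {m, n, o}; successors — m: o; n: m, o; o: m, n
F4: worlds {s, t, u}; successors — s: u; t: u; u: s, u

F4

This is the axiom for convergence; its first-order frame correspondent is forall x forall y forall z (Rxy & Rxz -> exists w (Ryw & Rzw)).
F1: fails — Rab and Raa but b and a have no common successor.
F2: fails — Ruv and Ruz but v and z have no common successor.
F3: fails — Rno and Rnm but o and m have no common successor.
F4: holds.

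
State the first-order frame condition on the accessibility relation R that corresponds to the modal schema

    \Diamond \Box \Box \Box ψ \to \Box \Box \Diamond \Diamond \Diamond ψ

\forall x \forall y \forall z ((xRy \wedge x R^2 z) \to \exists w (y R^3 w \wedge z R^3 w))

This is a Sahlqvist (Geach-type) schema ◇^1□^3ψ → □^2◇^3ψ.
Minimal-valuation argument: fix x; take any y with xR^1y and any z with xR^2z. Set V(ψ) to the set of worlds R-reachable from y in exactly 3 steps. Then □^3ψ holds at y, so the antecedent holds at x; validity forces ◇^3ψ at z, giving a w with zR^3w and yR^3w.
First-order correspondent: \forall x \forall y \forall z ((xRy \wedge x R^2 z) \to \exists w (y R^3 w \wedge z R^3 w)).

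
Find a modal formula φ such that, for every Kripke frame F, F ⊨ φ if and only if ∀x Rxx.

□p → p

The condition is reflexivity. The T schema □p → p defines it.
Suppose □p→p is valid. At any x set V(p)={w : Rxw}. Then □p holds at x, so p holds at x, i.e. Rxx.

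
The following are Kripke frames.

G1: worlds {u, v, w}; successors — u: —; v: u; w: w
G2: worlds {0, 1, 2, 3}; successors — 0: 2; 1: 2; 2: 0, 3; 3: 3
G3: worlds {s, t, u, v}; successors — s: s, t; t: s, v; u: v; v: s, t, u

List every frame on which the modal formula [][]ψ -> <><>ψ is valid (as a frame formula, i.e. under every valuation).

G2, G3

The schema corresponds to a generalized confluence (Geach) condition: forall x exists w (x R^2 w & x R^2 w).
G1: fails — at u but no t with uR²t and uR²t.
G2: satisfies the condition.
G3: satisfies the condition.
Valid on: G2, G3.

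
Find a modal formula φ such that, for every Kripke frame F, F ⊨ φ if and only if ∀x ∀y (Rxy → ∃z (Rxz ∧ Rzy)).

This is density; the standard corresponding axiom is C4: □□s → □s.
Suppose □□s→□s is valid. Take Rxy and set V(s)={w : xR²w}. Then □□s at x, so □s at x, so s at y, i.e. ∃z(Rxz∧Rzy).

□□s → □s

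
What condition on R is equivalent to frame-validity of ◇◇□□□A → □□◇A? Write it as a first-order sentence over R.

∀x ∀y ∀z ((xR²y ∧ xR²z) → ∃w (yR³w ∧ zRw))

This is a Sahlqvist (Geach-type) schema ◇^2□^3A → □^2◇^1A.
Minimal-valuation argument: fix x; take any y with xR^2y and any z with xR^2z. Set V(A) to the set of worlds R-reachable from y in exactly 3 steps. Then □^3A holds at y, so the antecedent holds at x; validity forces ◇^1A at z, giving a w with zR^1w and yR^3w.
First-order correspondent: ∀x ∀y ∀z ((xR²y ∧ xR²z) → ∃w (yR³w ∧ zRw)).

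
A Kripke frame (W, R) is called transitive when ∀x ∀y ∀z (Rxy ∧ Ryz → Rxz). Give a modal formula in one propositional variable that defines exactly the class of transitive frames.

□p → □□p

A defining formula is □p → □□p (the 4 axiom).
Suppose □p→□□p is valid. Take Rxy, Ryz and set V(p)={w : Rxw}. Then □p at x, so □□p at x, so □p at y, so p at z, i.e. Rxz.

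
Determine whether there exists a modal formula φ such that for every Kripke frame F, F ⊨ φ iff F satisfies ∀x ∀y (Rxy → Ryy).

The condition is shift-reflexivity. A defining modal formula is □(□q → q).
Suppose □(□q→q) is valid. Take Rxy and set V(q)={w : Ryw}. Then at y, □q holds; since □(□q→q) at x, □q→q at y, so q at y, i.e. Ryy.

Definable; □(□q → q) defines it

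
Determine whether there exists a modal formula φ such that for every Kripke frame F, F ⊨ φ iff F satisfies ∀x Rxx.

The condition is reflexivity. A defining modal formula is □p → p.

Yes — defined by □p → p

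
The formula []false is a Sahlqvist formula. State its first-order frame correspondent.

emptiness of R: forall x forall y ~Rxy

This schema is the Ver axiom.
Its frame correspondent is emptiness of R — forall x forall y ~Rxy.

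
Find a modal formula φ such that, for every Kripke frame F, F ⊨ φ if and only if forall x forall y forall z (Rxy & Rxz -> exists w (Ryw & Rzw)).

◇□s → □◇s

A defining formula is ◇□s → □◇s (the .2 axiom).
Suppose ◇□s→□◇s is valid. Take Rxy, Rxz and set V(s)={w : Ryw}. Then □s at y so ◇□s at x, so □◇s at x, so ◇s at z, giving w with Rzw and Ryw.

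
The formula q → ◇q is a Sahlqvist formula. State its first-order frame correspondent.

This is a form of the T axiom.
It corresponds to reflexivity: ∀x Rxx.

reflexivity: ∀x Rxx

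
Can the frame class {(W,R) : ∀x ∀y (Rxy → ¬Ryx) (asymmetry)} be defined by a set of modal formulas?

No

Any modally definable frame class is closed under surjective bounded morphisms.
The 4-cycle (worlds w0,w1,w2,w3 with w0→w1→w2→w3→w0) is asymmetric. Mapping every world to a single reflexive point • is a surjective bounded morphism, and the reflexive point is not asymmetric (R•• but asymmetry requires ¬R••).
Hence asymmetry is not modally definable.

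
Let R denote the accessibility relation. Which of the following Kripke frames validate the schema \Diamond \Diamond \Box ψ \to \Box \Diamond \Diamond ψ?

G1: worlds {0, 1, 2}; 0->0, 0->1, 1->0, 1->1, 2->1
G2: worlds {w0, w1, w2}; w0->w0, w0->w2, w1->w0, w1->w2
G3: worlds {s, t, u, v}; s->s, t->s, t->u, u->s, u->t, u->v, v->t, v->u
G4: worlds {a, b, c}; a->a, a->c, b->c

This is the axiom for a generalized confluence (Geach) condition; its first-order frame correspondent is \forall x \forall y \forall z ((x R^2 y \wedge xRz) \to \exists w (yRw \wedge z R^2 w)).
G1: satisfies the condition.
G2: fails — w0R²w0, w0Rw2 but no w with w0Rw and w2R²w.
G3: fails — tR²v, tRs but no w with vRw and sR²w.
G4: fails — aR²a, aRc but no w with aRw and cR²w.
Valid on: G1.

G1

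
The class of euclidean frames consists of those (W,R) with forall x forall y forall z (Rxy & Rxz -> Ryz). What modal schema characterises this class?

This is the Euclidean property; the standard corresponding axiom is 5: ◇q → □◇q.

◇q → □◇q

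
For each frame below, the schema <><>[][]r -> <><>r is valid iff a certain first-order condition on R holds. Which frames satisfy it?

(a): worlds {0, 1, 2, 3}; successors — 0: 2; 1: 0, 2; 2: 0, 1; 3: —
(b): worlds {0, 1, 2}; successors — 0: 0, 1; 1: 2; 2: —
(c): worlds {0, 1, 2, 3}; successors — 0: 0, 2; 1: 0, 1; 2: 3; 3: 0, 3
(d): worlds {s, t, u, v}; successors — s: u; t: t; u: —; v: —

Frame correspondent (Sahlqvist): forall x forall y (x R^2 y -> exists w (y R^2 w & x R^2 w)) — i.e. a generalized confluence (Geach) condition.
(a): holds.
(b): fails — 0R²1 but no w with 1R²w and 0R²w.
(c): holds.
(d): holds.

(a), (c), (d)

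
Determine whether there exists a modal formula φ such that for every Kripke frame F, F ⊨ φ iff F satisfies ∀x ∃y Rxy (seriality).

The condition is seriality. A defining modal formula is □p → ◇p.
Suppose □p→◇p is valid. At any x set V(p)=W. Then □p at x, so ◇p at x, so x has a successor.

Yes, by □p → ◇p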